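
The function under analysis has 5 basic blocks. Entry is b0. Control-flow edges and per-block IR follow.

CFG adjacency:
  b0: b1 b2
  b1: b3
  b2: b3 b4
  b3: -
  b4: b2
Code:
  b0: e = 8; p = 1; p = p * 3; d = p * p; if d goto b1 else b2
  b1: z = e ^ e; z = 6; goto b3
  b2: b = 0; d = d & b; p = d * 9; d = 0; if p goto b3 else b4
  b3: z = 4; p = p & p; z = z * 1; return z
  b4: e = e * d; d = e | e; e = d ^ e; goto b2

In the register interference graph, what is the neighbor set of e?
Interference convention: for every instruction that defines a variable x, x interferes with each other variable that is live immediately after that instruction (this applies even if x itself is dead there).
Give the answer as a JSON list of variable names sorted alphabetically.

Block summaries:
  b0: {d,e,p} / ∅
  b1: {z} / {e}
  b2: {b,d,p} / {d}
  b3: {p,z} / {p}
  b4: {d,e} / {d,e}

Liveness:
  live b0: ∅→{d,e,p}
  live b1: {e,p}→{p}
  live b2: {d,e}→{d,e,p}
  live b3: {p}→∅
  live b4: {d,e}→{d,e}

Interfere edges:
  b↔{d,e}
  d↔{b,e,p}
  e↔{b,d,p}
  p↔{d,e,z}
  z↔{p}

N(e) = ["b", "d", "p"]

Answer: ["b", "d", "p"]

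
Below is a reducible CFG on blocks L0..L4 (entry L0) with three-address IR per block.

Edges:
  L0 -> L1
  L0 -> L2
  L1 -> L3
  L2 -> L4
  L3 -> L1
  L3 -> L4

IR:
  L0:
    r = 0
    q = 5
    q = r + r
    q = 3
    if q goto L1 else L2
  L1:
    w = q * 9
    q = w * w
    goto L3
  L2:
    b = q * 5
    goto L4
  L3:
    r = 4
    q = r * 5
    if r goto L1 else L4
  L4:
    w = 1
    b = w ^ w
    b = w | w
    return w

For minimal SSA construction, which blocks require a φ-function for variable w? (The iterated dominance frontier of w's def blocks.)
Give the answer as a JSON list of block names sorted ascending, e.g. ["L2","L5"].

Answer: ["L1", "L4"]

Derivation:
idom tree: L1←L0 L2←L0 L3←L1 L4←L0
Dom∩ at merges:
  L1: preds {L0,L3}: {L0} ∩ {L0,L1,L3} = {L0}; idom=L0
  L4: preds {L2,L3}: {L0,L2} ∩ {L0,L1,L3} = {L0}; idom=L0

DF walk-up:
  L1←L0: walk · to L0
  L1←L3: walk L3→L1 to L0
  L4←L2: walk L2 to L0
  L4←L3: walk L3→L1 to L0
  DF(L0)=∅
  DF(L1)={L1,L4}
  DF(L2)={L4}
  DF(L3)={L1,L4}
  DF(L4)=∅

φ for w: defs {L1,L4}
  DF⁺ = {L1,L4}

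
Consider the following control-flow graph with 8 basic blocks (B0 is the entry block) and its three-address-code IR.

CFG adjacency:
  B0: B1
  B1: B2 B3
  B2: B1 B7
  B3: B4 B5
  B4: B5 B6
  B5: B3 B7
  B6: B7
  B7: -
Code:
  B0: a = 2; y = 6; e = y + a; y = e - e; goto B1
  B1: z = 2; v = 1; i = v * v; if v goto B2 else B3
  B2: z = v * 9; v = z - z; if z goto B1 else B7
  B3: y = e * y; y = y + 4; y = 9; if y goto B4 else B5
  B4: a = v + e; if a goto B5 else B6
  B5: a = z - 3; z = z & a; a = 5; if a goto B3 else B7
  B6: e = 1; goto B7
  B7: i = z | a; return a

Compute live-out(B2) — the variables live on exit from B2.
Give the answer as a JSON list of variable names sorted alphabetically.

Answer: ["a", "e", "y", "z"]

Working:
def/use:
  B0 def {a,e,y} use ∅
  B1 def {i,v,z} use ∅
  B2 def {v,z} use {v}
  B3 def {y} use {e,y}
  B4 def {a} use {e,v}
  B5 def {a,z} use {z}
  B6 def {e} use ∅
  B7 def {i} use {a,z}

Liveness:
  live B0: ∅→{a,e,y}
  live B1: {a,e,y}→{a,e,v,y,z}
  live B2: {a,e,v,y}→{a,e,y,z}
  live B3: {e,v,y,z}→{e,v,y,z}
  live B4: {e,v,y,z}→{a,e,v,y,z}
  live B5: {e,v,y,z}→{a,e,v,y,z}
  live B6: {a,z}→{a,z}
  live B7: {a,z}→∅

live-out(B2) = ["a", "e", "y", "z"]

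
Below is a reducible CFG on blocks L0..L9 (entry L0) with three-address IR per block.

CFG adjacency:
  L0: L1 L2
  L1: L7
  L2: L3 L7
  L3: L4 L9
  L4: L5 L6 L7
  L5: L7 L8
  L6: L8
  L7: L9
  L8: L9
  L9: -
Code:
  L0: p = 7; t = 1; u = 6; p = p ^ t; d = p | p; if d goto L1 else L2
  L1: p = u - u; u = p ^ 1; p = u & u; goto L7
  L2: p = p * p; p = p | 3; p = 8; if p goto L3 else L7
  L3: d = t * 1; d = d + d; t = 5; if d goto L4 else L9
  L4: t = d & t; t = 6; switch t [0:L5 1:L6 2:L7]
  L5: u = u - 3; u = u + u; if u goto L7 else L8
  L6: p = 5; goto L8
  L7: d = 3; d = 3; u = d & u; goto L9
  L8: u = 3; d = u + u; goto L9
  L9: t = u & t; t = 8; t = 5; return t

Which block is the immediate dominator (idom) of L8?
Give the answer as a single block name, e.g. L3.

Answer: L4

Derivation:
idom tree: L1←L0 L2←L0 L3←L2 L4←L3 L5←L4 L6←L4 L7←L0 L8←L4 L9←L0
Dom∩ at merges:
  L7: preds {L1,L2,L4,L5}: {L0,L1} ∩ {L0,L2} ∩ {L0,L2,L3,L4} ∩ {L0,L2,L3,L4,L5} = {L0}; idom=L0
  L8: preds {L5,L6}: {L0,L2,L3,L4,L5} ∩ {L0,L2,L3,L4,L6} = {L0,L2,L3,L4}; idom=L4
  L9: preds {L3,L7,L8}: {L0,L2,L3} ∩ {L0,L7} ∩ {L0,L2,L3,L4,L8} = {L0}; idom=L0

idom(L8) = L4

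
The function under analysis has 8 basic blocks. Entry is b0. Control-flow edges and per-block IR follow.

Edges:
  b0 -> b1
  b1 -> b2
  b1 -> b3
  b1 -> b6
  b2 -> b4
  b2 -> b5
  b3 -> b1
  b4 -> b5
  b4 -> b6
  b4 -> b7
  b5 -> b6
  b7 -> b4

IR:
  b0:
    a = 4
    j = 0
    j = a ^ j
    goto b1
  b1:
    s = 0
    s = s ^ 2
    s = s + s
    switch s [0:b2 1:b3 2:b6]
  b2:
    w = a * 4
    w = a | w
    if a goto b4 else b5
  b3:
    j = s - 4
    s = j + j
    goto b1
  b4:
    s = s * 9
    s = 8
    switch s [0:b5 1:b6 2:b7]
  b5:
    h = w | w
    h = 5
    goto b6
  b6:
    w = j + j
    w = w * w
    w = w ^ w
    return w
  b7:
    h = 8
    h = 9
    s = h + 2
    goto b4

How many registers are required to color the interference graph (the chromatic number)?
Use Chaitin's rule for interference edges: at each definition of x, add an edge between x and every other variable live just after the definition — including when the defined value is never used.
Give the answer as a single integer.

Answer: 4

Analysis:
Block summaries:
  b0: def={a,j} ue=∅
  b1: def={s} ue=∅
  b2: def={w} ue={a}
  b3: def={j,s} ue={s}
  b4: def={s} ue={s}
  b5: def={h} ue={w}
  b6: def={w} ue={j}
  b7: def={h,s} ue=∅

Liveness:
  b0: in=∅ out={a,j}
  b1: in={a,j} out={a,j,s}
  b2: in={a,j,s} out={j,s,w}
  b3: in={a,s} out={a,j}
  b4: in={j,s,w} out={j,w}
  b5: in={j,w} out={j}
  b6: in={j} out=∅
  b7: in={j,w} out={j,s,w}

Conflict graph:
  a: {j,s,w}
  h: {j,w}
  j: {a,h,s,w}
  s: {a,j,w}
  w: {a,h,j,s}

Colouring:
  clique {a,j,s,w} ⇒ need ≥ 4
  assign a→R2 h→R2 j→R0 s→R3 w→R1 — no edge inside a register ⇒ χ ≤ 4
  χ = 4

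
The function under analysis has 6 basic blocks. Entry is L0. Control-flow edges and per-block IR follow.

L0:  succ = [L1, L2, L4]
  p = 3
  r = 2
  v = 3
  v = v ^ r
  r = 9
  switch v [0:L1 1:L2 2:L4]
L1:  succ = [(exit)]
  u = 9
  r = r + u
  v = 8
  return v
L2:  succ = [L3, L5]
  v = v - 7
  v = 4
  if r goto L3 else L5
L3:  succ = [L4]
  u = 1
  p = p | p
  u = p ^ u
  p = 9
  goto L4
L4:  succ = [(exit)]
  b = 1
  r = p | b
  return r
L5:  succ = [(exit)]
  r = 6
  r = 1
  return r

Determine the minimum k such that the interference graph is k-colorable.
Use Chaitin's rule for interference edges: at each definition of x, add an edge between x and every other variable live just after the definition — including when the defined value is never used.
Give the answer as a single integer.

def/use:
  L0: {p,r,v} / ∅
  L1: {r,u,v} / {r}
  L2: {v} / {r,v}
  L3: {p,u} / {p}
  L4: {b,r} / {p}
  L5: {r} / ∅

Live sets:
  L0: in=∅ out={p,r,v}
  L1: in={r} out=∅
  L2: in={p,r,v} out={p}
  L3: in={p} out={p}
  L4: in={p} out=∅
  L5: in=∅ out=∅

Interference:
  b: {p}
  p: {b,r,u,v}
  r: {p,u,v}
  u: {p,r}
  v: {p,r}

Chromatic number:
  {p,r,u} pairwise interfere (3-clique) ⇒ χ ≥ 3
  assign b→r1 p→r0 r→r1 u→r2 v→r2 — no edge inside a register ⇒ χ ≤ 3
  χ = 3

Answer: 3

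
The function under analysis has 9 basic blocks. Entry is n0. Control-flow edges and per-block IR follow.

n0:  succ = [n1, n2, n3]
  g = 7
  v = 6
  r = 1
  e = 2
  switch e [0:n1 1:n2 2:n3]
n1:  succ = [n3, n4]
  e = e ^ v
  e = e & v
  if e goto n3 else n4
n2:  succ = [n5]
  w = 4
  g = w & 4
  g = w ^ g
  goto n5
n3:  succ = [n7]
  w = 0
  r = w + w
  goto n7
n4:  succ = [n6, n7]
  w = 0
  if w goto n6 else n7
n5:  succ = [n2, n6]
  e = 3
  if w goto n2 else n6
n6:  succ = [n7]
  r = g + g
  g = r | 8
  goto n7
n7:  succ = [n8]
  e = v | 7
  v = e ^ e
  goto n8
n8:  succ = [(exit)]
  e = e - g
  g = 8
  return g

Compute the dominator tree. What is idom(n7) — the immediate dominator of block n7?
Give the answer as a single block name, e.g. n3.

idom tree: n1←n0 n2←n0 n3←n0 n4←n1 n5←n2 n6←n0 n7←n0 n8←n7
Dom at joins:
  n2: preds {n0,n5}: {n0} ∩ {n0,n2,n5} = {n0}; idom=n0
  n3: preds {n0,n1}: {n0} ∩ {n0,n1} = {n0}; idom=n0
  n6: preds {n4,n5}: {n0,n1,n4} ∩ {n0,n2,n5} = {n0}; idom=n0
  n7: preds {n3,n4,n6}: {n0,n3} ∩ {n0,n1,n4} ∩ {n0,n6} = {n0}; idom=n0

idom(n7) = n0

Answer: n0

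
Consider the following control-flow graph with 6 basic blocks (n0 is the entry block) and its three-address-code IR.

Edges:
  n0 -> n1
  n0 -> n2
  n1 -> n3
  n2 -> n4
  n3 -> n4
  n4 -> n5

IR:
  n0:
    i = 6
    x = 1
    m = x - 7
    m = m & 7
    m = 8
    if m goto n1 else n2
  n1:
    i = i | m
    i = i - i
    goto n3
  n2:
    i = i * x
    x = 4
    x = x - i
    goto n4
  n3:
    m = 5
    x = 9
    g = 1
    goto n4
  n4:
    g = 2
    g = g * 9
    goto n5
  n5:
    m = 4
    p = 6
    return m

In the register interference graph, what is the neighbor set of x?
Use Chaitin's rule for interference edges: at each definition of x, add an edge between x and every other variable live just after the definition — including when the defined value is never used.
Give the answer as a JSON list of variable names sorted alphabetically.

Answer: ["i", "m"]

Derivation:
Block summaries:
  n0: def={i,m,x} ue=∅
  n1: def={i} ue={i,m}
  n2: def={i,x} ue={i,x}
  n3: def={g,m,x} ue=∅
  n4: def={g} ue=∅
  n5: def={m,p} ue=∅

Liveness:
  live n0: ∅→{i,m,x}
  live n1: {i,m}→∅
  live n2: {i,x}→∅
  live n3: ∅→∅
  live n4: ∅→∅
  live n5: ∅→∅

Interference:
  g: ∅
  i: {m,x}
  m: {i,p,x}
  p: {m}
  x: {i,m}

N(x) = ["i", "m"]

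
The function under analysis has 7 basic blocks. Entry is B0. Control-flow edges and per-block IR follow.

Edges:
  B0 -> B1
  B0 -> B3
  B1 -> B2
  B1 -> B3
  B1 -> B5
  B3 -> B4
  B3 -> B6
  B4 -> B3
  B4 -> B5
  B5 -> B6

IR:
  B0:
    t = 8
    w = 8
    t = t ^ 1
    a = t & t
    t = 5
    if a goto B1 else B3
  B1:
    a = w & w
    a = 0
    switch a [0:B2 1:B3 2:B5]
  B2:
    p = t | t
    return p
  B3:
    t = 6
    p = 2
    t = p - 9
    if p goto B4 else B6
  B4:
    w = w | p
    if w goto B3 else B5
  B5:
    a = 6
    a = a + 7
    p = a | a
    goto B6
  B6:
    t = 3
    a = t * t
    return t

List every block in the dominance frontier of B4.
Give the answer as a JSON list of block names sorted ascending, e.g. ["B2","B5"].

idom tree: B1←B0 B2←B1 B3←B0 B4←B3 B5←B0 B6←B0
Dom∩ at merges:
  B3: preds {B0,B1,B4}: {B0} ∩ {B0,B1} ∩ {B0,B3,B4} = {B0}; idom=B0
  B5: preds {B1,B4}: {B0,B1} ∩ {B0,B3,B4} = {B0}; idom=B0
  B6: preds {B3,B5}: {B0,B3} ∩ {B0,B5} = {B0}; idom=B0

DF derivation:
  join B3 pred B0: · stop@B0
  join B3 pred B1: B1 stop@B0
  join B3 pred B4: B4→B3 stop@B0
  join B5 pred B1: B1 stop@B0
  join B5 pred B4: B4→B3 stop@B0
  join B6 pred B3: B3 stop@B0
  join B6 pred B5: B5 stop@B0
  DF(B0)=∅
  DF(B1)={B3,B5}
  DF(B2)=∅
  DF(B3)={B3,B5,B6}
  DF(B4)={B3,B5}
  DF(B5)={B6}
  DF(B6)=∅

DF(B4) = ["B3", "B5"]

Answer: ["B3", "B5"]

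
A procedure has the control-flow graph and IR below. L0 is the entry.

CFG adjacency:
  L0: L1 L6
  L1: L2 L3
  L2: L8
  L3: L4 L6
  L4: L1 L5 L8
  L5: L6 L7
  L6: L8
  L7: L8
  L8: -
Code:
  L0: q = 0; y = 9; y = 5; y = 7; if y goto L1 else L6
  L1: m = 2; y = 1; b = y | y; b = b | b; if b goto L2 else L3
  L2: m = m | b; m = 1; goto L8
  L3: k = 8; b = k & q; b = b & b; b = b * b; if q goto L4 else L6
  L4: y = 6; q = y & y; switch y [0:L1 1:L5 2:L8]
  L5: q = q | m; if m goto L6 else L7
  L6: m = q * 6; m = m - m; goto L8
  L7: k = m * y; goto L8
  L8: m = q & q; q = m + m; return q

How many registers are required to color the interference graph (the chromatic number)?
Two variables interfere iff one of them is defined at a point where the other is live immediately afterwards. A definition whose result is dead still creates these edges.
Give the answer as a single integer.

Block summaries:
  L0: {q,y} / ∅
  L1: {b,m,y} / ∅
  L2: {m} / {b,m}
  L3: {b,k} / {q}
  L4: {q,y} / ∅
  L5: {q} / {m,q}
  L6: {m} / {q}
  L7: {k} / {m,y}
  L8: {m,q} / {q}

Liveness:
  live L0: ∅→{q}
  live L1: {q}→{b,m,q}
  live L2: {b,m,q}→{q}
  live L3: {m,q}→{m,q}
  live L4: {m}→{m,q,y}
  live L5: {m,q,y}→{m,q,y}
  live L6: {q}→{q}
  live L7: {m,q,y}→{q}
  live L8: {q}→∅

Conflict graph:
  b — {m,q}
  k — {m,q}
  m — {b,k,q,y}
  q — {b,k,m,y}
  y — {m,q}

Chromatic number:
  lower bound: {b,m,q} mutually conflict ⇒ χ ≥ 3
  3-colouring: R0={m}  R1={q}  R2={b,k,y}
  χ = 3

Answer: 3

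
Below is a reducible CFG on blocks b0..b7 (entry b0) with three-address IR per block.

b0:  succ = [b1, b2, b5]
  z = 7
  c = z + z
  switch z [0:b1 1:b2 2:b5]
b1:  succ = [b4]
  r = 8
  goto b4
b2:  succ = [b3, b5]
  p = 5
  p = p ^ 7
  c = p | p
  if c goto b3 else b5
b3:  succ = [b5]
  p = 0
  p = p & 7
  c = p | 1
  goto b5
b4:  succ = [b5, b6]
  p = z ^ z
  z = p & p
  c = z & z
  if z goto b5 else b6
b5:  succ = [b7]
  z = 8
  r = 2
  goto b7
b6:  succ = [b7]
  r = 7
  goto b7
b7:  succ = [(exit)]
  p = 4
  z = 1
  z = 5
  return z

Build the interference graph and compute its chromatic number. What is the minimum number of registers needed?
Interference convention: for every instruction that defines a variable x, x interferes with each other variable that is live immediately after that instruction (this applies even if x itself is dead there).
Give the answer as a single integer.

Per-block:
  b0: def={c,z} ue=∅
  b1: def={r} ue=∅
  b2: def={c,p} ue=∅
  b3: def={c,p} ue=∅
  b4: def={c,p,z} ue={z}
  b5: def={r,z} ue=∅
  b6: def={r} ue=∅
  b7: def={p,z} ue=∅

Liveness:
  b0 li=∅ lo={z}
  b1 li={z} lo={z}
  b2 li=∅ lo=∅
  b3 li=∅ lo=∅
  b4 li={z} lo=∅
  b5 li=∅ lo=∅
  b6 li=∅ lo=∅
  b7 li=∅ lo=∅

Conflict graph:
  c — {z}
  p — ∅
  r — {z}
  z — {c,r}

Colouring:
  {c,z} pairwise interfere (2-clique) ⇒ χ ≥ 2
  assign c→r1 p→r0 r→r1 z→r0 — no edge inside a register ⇒ χ ≤ 2
  χ = 2

Answer: 2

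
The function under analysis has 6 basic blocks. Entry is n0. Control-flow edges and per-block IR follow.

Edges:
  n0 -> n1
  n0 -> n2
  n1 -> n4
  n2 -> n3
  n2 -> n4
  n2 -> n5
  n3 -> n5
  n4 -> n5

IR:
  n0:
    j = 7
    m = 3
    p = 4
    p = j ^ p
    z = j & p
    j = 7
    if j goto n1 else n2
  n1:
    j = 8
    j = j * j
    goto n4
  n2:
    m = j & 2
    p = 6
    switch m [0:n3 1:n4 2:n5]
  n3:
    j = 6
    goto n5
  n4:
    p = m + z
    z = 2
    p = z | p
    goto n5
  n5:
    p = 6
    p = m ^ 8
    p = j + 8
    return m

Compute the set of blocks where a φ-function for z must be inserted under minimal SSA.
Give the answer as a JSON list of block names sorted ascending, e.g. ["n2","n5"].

idom tree: n1←n0 n2←n0 n3←n2 n4←n0 n5←n0
Join-block Dom:
  n4: preds {n1,n2}: {n0,n1} ∩ {n0,n2} = {n0}; idom=n0
  n5: preds {n2,n3,n4}: {n0,n2} ∩ {n0,n2,n3} ∩ {n0,n4} = {n0}; idom=n0

DF derivation:
  join n4 pred n1: n1 stop@n0
  join n4 pred n2: n2 stop@n0
  join n5 pred n2: n2 stop@n0
  join n5 pred n3: n3→n2 stop@n0
  join n5 pred n4: n4 stop@n0
  n0 → ∅
  n1 → {n4}
  n2 → {n4,n5}
  n3 → {n5}
  n4 → {n5}
  n5 → ∅

φ for z: defs {n0,n4}
  DF⁺ = {n5}

Answer: ["n5"]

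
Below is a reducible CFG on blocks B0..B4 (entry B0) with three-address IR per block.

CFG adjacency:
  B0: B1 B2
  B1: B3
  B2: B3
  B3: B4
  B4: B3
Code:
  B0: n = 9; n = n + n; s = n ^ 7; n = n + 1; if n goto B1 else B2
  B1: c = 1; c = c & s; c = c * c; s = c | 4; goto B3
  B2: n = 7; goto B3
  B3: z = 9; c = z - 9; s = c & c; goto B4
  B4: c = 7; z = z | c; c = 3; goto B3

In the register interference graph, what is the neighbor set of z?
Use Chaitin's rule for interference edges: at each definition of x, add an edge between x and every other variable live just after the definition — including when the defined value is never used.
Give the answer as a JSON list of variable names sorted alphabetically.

Answer: ["c", "s"]

Analysis:
Block summaries:
  B0: {n,s} / ∅
  B1: {c,s} / {s}
  B2: {n} / ∅
  B3: {c,s,z} / ∅
  B4: {c,z} / {z}

Live sets:
  live B0: ∅→{s}
  live B1: {s}→∅
  live B2: ∅→∅
  live B3: ∅→{z}
  live B4: {z}→∅

Interference:
  c↔{s,z}
  n↔{s}
  s↔{c,n,z}
  z↔{c,s}

N(z) = ["c", "s"]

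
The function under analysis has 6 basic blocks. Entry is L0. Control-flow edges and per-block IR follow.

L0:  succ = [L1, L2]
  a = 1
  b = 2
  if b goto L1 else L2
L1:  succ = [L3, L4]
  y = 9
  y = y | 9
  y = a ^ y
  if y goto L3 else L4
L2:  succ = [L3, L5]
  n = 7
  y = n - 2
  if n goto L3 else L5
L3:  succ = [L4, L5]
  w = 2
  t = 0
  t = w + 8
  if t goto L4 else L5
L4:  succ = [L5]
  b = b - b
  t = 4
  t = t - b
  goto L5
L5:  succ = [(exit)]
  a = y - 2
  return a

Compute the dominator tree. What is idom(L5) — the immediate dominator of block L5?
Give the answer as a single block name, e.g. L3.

idom tree: L1←L0 L2←L0 L3←L0 L4←L0 L5←L0
Join-block Dom:
  L3: preds {L1,L2}: {L0,L1} ∩ {L0,L2} = {L0}; idom=L0
  L4: preds {L1,L3}: {L0,L1} ∩ {L0,L3} = {L0}; idom=L0
  L5: preds {L2,L3,L4}: {L0,L2} ∩ {L0,L3} ∩ {L0,L4} = {L0}; idom=L0

idom(L5) = L0

Answer: L0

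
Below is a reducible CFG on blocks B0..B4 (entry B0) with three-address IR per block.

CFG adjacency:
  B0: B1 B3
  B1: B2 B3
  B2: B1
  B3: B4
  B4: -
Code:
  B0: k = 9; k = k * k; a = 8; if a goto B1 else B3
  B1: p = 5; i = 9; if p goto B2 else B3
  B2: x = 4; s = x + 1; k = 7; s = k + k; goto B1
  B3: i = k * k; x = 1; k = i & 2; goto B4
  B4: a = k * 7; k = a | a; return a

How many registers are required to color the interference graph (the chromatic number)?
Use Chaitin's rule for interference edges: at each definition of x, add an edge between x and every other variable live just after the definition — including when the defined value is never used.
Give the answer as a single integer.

Answer: 3

Working:
def/use:
  B0 def {a,k} use ∅
  B1 def {i,p} use ∅
  B2 def {k,s,x} use ∅
  B3 def {i,k,x} use {k}
  B4 def {a,k} use {k}

Backward fixpoint:
  B0: in=∅ out={k}
  B1: in={k} out={k}
  B2: in=∅ out={k}
  B3: in={k} out={k}
  B4: in={k} out=∅

Conflict graph:
  a: {k}
  i: {k,p,x}
  k: {a,i,p,s}
  p: {i,k}
  s: {k}
  x: {i}

Colouring:
  clique {i,k,p} ⇒ need ≥ 3
  assign a→R1 i→R1 k→R0 p→R2 s→R1 x→R0 — no edge inside a register ⇒ χ ≤ 3
  χ = 3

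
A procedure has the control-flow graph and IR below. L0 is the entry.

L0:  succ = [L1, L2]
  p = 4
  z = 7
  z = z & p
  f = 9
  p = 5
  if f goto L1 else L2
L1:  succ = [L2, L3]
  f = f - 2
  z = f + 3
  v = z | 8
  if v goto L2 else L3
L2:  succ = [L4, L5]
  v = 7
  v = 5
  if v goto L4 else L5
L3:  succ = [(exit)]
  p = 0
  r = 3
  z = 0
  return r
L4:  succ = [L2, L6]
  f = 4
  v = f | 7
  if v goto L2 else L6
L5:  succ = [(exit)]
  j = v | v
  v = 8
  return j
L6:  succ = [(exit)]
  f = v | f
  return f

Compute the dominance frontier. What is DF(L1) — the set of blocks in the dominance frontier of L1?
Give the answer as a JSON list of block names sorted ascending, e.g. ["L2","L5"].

idom tree: L1←L0 L2←L0 L3←L1 L4←L2 L5←L2 L6←L4
Dom∩ at merges:
  L2: preds {L0,L1,L4}: {L0} ∩ {L0,L1} ∩ {L0,L2,L4} = {L0}; idom=L0

Frontier:
  L2←L0: walk · to L0
  L2←L1: walk L1 to L0
  L2←L4: walk L4→L2 to L0
  L0: DF=∅
  L1: DF={L2}
  L2: DF={L2}
  L3: DF=∅
  L4: DF={L2}
  L5: DF=∅
  L6: DF=∅

DF(L1) = ["L2"]

Answer: ["L2"]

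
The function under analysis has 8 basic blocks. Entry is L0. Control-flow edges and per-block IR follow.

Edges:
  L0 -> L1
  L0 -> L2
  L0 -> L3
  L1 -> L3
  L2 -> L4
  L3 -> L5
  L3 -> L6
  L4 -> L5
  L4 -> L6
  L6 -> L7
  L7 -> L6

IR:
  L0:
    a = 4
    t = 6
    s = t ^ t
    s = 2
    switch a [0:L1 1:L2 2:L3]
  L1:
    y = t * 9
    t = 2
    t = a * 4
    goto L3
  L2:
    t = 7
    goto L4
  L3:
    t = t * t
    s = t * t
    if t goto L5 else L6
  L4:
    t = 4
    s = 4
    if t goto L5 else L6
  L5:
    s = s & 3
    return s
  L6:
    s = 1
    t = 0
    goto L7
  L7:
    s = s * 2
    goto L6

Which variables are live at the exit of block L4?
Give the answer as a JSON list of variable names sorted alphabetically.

Answer: ["s"]

Analysis:
def/use:
  L0: {a,s,t} / ∅
  L1: {t,y} / {a,t}
  L2: {t} / ∅
  L3: {s,t} / {t}
  L4: {s,t} / ∅
  L5: {s} / {s}
  L6: {s,t} / ∅
  L7: {s} / {s}

Live sets:
  L0 li=∅ lo={a,t}
  L1 li={a,t} lo={t}
  L2 li=∅ lo=∅
  L3 li={t} lo={s}
  L4 li=∅ lo={s}
  L5 li={s} lo=∅
  L6 li=∅ lo={s}
  L7 li={s} lo=∅

live-out(L4) = ["s"]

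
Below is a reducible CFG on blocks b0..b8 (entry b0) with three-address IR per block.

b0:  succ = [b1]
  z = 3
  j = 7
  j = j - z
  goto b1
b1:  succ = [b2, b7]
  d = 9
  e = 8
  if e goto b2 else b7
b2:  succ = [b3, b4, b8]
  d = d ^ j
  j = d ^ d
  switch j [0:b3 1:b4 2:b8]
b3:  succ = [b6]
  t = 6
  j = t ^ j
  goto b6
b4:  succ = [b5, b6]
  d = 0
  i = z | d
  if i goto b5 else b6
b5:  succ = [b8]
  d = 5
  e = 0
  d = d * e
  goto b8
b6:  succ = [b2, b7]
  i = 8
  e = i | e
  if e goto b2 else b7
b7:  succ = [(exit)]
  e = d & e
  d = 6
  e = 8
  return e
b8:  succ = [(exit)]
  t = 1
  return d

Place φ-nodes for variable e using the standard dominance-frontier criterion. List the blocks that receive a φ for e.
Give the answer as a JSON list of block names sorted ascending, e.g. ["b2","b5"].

Answer: ["b2", "b7", "b8"]

Working:
idom tree: b1←b0 b2←b1 b3←b2 b4←b2 b5←b4 b6←b2 b7←b1 b8←b2
Join-block Dom:
  b2: preds {b1,b6}: {b0,b1} ∩ {b0,b1,b2,b6} = {b0,b1}; idom=b1
  b6: preds {b3,b4}: {b0,b1,b2,b3} ∩ {b0,b1,b2,b4} = {b0,b1,b2}; idom=b2
  b7: preds {b1,b6}: {b0,b1} ∩ {b0,b1,b2,b6} = {b0,b1}; idom=b1
  b8: preds {b2,b5}: {b0,b1,b2} ∩ {b0,b1,b2,b4,b5} = {b0,b1,b2}; idom=b2

Frontier:
  b2←b1: walk · to b1
  b2←b6: walk b6→b2 to b1
  b6←b3: walk b3 to b2
  b6←b4: walk b4 to b2
  b7←b1: walk · to b1
  b7←b6: walk b6→b2 to b1
  b8←b2: walk · to b2
  b8←b5: walk b5→b4 to b2
  b0: DF=∅
  b1: DF=∅
  b2: DF={b2,b7}
  b3: DF={b6}
  b4: DF={b6,b8}
  b5: DF={b8}
  b6: DF={b2,b7}
  b7: DF=∅
  b8: DF=∅

φ for e: defs {b1,b5,b6,b7}
  DF⁺ = {b2,b7,b8}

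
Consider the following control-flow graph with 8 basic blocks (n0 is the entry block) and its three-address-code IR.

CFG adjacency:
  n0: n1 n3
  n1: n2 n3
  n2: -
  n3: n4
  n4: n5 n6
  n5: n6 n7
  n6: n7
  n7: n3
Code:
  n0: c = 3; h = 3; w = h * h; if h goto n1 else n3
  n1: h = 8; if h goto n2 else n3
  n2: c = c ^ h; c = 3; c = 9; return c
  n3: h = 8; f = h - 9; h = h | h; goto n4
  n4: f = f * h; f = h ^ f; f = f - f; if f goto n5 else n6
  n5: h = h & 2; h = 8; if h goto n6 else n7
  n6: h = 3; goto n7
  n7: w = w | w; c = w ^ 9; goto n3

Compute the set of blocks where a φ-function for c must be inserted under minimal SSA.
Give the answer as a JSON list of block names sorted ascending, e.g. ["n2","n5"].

Answer: ["n3"]

Working:
idom tree: n1←n0 n2←n1 n3←n0 n4←n3 n5←n4 n6←n4 n7←n4
Dom at joins:
  n3: preds {n0,n1,n7}: {n0} ∩ {n0,n1} ∩ {n0,n3,n4,n7} = {n0}; idom=n0
  n6: preds {n4,n5}: {n0,n3,n4} ∩ {n0,n3,n4,n5} = {n0,n3,n4}; idom=n4
  n7: preds {n5,n6}: {n0,n3,n4,n5} ∩ {n0,n3,n4,n6} = {n0,n3,n4}; idom=n4

DF derivation:
  n3←n0: walk · to n0
  n3←n1: walk n1 to n0
  n3←n7: walk n7→n4→n3 to n0
  n6←n4: walk · to n4
  n6←n5: walk n5 to n4
  n7←n5: walk n5 to n4
  n7←n6: walk n6 to n4
  n0 → ∅
  n1 → {n3}
  n2 → ∅
  n3 → {n3}
  n4 → {n3}
  n5 → {n6,n7}
  n6 → {n7}
  n7 → {n3}

φ for c: defs {n0,n2,n7}
  DF⁺ = {n3}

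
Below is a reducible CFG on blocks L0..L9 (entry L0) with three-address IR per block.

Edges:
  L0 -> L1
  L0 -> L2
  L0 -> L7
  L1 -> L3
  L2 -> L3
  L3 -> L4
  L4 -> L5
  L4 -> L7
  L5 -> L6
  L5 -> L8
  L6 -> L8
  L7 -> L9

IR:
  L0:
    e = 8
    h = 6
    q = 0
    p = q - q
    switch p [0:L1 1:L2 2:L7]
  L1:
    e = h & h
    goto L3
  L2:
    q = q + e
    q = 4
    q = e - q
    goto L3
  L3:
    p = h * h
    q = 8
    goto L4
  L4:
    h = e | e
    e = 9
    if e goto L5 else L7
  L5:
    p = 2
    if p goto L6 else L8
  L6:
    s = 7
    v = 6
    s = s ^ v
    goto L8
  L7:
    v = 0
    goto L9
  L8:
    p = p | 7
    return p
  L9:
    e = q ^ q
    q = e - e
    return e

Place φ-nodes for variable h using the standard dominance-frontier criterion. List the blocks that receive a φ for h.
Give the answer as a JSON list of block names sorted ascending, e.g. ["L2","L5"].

idom tree: L1←L0 L2←L0 L3←L0 L4←L3 L5←L4 L6←L5 L7←L0 L8←L5 L9←L7
Join-block Dom:
  L3: preds {L1,L2}: {L0,L1} ∩ {L0,L2} = {L0}; idom=L0
  L7: preds {L0,L4}: {L0} ∩ {L0,L3,L4} = {L0}; idom=L0
  L8: preds {L5,L6}: {L0,L3,L4,L5} ∩ {L0,L3,L4,L5,L6} = {L0,L3,L4,L5}; idom=L5

DF walk-up:
  join L3 pred L1: L1 stop@L0
  join L3 pred L2: L2 stop@L0
  join L7 pred L0: · stop@L0
  join L7 pred L4: L4→L3 stop@L0
  join L8 pred L5: · stop@L5
  join L8 pred L6: L6 stop@L5
  L0 → ∅
  L1 → {L3}
  L2 → {L3}
  L3 → {L7}
  L4 → {L7}
  L5 → ∅
  L6 → {L8}
  L7 → ∅
  L8 → ∅
  L9 → ∅

φ for h: defs {L0,L4}
  DF⁺ = {L7}

Answer: ["L7"]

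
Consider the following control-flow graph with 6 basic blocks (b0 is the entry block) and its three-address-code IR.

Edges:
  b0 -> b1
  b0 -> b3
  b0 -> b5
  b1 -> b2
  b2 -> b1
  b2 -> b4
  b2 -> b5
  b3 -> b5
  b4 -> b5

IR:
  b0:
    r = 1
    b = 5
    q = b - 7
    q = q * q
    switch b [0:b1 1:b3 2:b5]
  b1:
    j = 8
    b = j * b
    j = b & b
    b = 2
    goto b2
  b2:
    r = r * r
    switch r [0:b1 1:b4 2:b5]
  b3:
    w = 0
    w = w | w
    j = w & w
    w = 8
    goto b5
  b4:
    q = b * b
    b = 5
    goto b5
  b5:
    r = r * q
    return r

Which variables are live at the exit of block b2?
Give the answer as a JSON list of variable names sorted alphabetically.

def/use:
  b0: {b,q,r} / ∅
  b1: {b,j} / {b}
  b2: {r} / {r}
  b3: {j,w} / ∅
  b4: {b,q} / {b}
  b5: {r} / {q,r}

Liveness:
  live b0: ∅→{b,q,r}
  live b1: {b,q,r}→{b,q,r}
  live b2: {b,q,r}→{b,q,r}
  live b3: {q,r}→{q,r}
  live b4: {b,r}→{q,r}
  live b5: {q,r}→∅

live-out(b2) = ["b", "q", "r"]

Answer: ["b", "q", "r"]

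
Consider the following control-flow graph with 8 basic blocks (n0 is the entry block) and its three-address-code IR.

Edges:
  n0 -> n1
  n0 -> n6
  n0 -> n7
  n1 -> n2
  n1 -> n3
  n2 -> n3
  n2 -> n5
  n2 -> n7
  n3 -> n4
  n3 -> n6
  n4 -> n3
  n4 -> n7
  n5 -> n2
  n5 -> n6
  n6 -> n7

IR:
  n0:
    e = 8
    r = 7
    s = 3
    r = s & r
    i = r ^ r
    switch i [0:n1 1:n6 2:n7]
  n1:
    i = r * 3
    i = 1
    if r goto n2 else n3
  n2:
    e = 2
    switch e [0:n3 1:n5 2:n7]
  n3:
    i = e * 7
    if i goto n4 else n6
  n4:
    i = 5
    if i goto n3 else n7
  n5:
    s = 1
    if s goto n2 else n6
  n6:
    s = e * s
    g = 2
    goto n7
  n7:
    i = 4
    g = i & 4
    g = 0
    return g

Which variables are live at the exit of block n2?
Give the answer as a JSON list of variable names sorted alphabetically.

Per-block:
  n0: {e,i,r,s} / ∅
  n1: {i} / {r}
  n2: {e} / ∅
  n3: {i} / {e}
  n4: {i} / ∅
  n5: {s} / ∅
  n6: {g,s} / {e,s}
  n7: {g,i} / ∅

Liveness:
  n0: in=∅ out={e,r,s}
  n1: in={e,r,s} out={e,s}
  n2: in={s} out={e,s}
  n3: in={e,s} out={e,s}
  n4: in={e,s} out={e,s}
  n5: in={e} out={e,s}
  n6: in={e,s} out=∅
  n7: in=∅ out=∅

live-out(n2) = ["e", "s"]

Answer: ["e", "s"]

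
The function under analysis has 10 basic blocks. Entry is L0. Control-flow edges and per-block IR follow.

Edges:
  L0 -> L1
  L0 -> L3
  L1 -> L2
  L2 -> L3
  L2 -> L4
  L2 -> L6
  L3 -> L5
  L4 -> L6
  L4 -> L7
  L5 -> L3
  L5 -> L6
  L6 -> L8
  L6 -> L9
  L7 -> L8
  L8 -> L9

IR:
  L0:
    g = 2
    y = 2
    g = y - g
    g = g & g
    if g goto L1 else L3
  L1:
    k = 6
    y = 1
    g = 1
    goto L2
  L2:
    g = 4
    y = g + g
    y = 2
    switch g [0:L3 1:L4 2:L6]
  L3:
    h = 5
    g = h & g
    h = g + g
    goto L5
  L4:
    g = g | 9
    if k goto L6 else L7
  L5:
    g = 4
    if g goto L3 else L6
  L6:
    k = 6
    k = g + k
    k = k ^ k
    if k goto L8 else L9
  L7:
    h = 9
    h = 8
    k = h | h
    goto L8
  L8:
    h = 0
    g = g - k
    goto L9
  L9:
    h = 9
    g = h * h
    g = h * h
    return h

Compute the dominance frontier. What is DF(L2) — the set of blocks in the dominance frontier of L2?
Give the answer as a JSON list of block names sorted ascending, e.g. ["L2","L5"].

Answer: ["L3", "L6", "L8"]

Derivation:
idom tree: L1←L0 L2←L1 L3←L0 L4←L2 L5←L3 L6←L0 L7←L4 L8←L0 L9←L0
Dom∩ at merges:
  L3: preds {L0,L2,L5}: {L0} ∩ {L0,L1,L2} ∩ {L0,L3,L5} = {L0}; idom=L0
  L6: preds {L2,L4,L5}: {L0,L1,L2} ∩ {L0,L1,L2,L4} ∩ {L0,L3,L5} = {L0}; idom=L0
  L8: preds {L6,L7}: {L0,L6} ∩ {L0,L1,L2,L4,L7} = {L0}; idom=L0
  L9: preds {L6,L8}: {L0,L6} ∩ {L0,L8} = {L0}; idom=L0

Frontier:
  L3←L0: walk · to L0
  L3←L2: walk L2→L1 to L0
  L3←L5: walk L5→L3 to L0
  L6←L2: walk L2→L1 to L0
  L6←L4: walk L4→L2→L1 to L0
  L6←L5: walk L5→L3 to L0
  L8←L6: walk L6 to L0
  L8←L7: walk L7→L4→L2→L1 to L0
  L9←L6: walk L6 to L0
  L9←L8: walk L8 to L0
  L0: DF=∅
  L1: DF={L3,L6,L8}
  L2: DF={L3,L6,L8}
  L3: DF={L3,L6}
  L4: DF={L6,L8}
  L5: DF={L3,L6}
  L6: DF={L8,L9}
  L7: DF={L8}
  L8: DF={L9}
  L9: DF=∅

DF(L2) = ["L3", "L6", "L8"]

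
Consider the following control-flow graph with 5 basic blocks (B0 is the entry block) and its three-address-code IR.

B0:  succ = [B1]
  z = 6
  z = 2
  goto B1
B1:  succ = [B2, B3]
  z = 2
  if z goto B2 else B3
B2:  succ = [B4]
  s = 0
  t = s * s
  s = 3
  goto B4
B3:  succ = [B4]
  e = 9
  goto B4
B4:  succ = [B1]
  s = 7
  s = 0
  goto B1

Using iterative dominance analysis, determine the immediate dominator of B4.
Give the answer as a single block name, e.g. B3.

Answer: B1

Working:
idom tree: B1←B0 B2←B1 B3←B1 B4←B1
Join-block Dom:
  B1: preds {B0,B4}: {B0} ∩ {B0,B1,B4} = {B0}; idom=B0
  B4: preds {B2,B3}: {B0,B1,B2} ∩ {B0,B1,B3} = {B0,B1}; idom=B1

idom(B4) = B1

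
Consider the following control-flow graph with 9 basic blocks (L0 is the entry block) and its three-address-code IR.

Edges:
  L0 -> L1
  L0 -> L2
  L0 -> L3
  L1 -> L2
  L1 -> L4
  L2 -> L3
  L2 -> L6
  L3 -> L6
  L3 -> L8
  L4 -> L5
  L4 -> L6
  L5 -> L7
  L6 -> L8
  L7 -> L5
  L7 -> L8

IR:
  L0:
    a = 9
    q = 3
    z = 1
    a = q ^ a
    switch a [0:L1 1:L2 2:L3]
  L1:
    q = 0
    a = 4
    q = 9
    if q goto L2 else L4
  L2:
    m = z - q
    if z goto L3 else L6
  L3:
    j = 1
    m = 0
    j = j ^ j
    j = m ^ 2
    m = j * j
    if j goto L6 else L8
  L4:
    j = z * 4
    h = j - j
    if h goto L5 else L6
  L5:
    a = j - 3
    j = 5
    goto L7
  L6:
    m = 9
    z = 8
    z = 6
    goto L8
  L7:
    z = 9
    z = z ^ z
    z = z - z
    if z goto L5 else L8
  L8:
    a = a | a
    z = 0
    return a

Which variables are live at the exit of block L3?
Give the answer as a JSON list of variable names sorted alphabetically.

Answer: ["a"]

Working:
Per-block:
  L0: def={a,q,z} ue=∅
  L1: def={a,q} ue=∅
  L2: def={m} ue={q,z}
  L3: def={j,m} ue=∅
  L4: def={h,j} ue={z}
  L5: def={a,j} ue={j}
  L6: def={m,z} ue=∅
  L7: def={z} ue=∅
  L8: def={a,z} ue={a}

Backward fixpoint:
  live L0: ∅→{a,q,z}
  live L1: {z}→{a,q,z}
  live L2: {a,q,z}→{a}
  live L3: {a}→{a}
  live L4: {a,z}→{a,j}
  live L5: {j}→{a,j}
  live L6: {a}→{a}
  live L7: {a,j}→{a,j}
  live L8: {a}→∅

live-out(L3) = ["a"]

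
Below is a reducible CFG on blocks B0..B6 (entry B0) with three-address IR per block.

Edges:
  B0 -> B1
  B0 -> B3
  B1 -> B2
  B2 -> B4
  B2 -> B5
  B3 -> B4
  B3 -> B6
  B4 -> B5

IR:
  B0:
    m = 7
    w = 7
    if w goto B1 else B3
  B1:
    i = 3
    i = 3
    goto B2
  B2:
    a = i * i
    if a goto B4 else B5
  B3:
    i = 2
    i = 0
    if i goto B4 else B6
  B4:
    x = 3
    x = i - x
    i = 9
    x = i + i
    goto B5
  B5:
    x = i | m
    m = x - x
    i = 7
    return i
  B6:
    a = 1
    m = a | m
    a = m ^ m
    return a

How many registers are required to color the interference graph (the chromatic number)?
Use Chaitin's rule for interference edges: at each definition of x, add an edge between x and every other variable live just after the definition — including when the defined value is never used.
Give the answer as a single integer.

Block summaries:
  B0: def={m,w} ue=∅
  B1: def={i} ue=∅
  B2: def={a} ue={i}
  B3: def={i} ue=∅
  B4: def={i,x} ue={i}
  B5: def={i,m,x} ue={i,m}
  B6: def={a,m} ue={m}

Live sets:
  live B0: ∅→{m}
  live B1: {m}→{i,m}
  live B2: {i,m}→{i,m}
  live B3: {m}→{i,m}
  live B4: {i,m}→{i,m}
  live B5: {i,m}→∅
  live B6: {m}→∅

Interfere edges:
  a — {i,m}
  i — {a,m,x}
  m — {a,i,w,x}
  w — {m}
  x — {i,m}

Registers:
  clique {a,i,m} ⇒ need ≥ 3
  assign a→R2 i→R1 m→R0 w→R1 x→R2 — no edge inside a register ⇒ χ ≤ 3
  χ = 3

Answer: 3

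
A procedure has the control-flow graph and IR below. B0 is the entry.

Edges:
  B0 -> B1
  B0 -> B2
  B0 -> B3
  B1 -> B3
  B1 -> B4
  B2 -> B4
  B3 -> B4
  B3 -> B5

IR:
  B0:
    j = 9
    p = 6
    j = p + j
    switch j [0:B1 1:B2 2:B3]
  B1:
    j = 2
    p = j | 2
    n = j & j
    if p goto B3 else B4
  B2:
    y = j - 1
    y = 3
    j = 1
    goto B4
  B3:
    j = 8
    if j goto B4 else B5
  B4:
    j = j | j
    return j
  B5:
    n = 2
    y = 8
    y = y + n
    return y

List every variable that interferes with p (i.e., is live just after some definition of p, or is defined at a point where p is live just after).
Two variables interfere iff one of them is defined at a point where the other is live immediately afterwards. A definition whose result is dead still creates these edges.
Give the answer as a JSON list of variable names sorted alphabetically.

Block summaries:
  B0: {j,p} / ∅
  B1: {j,n,p} / ∅
  B2: {j,y} / {j}
  B3: {j} / ∅
  B4: {j} / {j}
  B5: {n,y} / ∅

Live sets:
  live B0: ∅→{j}
  live B1: ∅→{j}
  live B2: {j}→{j}
  live B3: ∅→{j}
  live B4: {j}→∅
  live B5: ∅→∅

Interfere edges:
  j — {n,p}
  n — {j,p,y}
  p — {j,n}
  y — {n}

N(p) = ["j", "n"]

Answer: ["j", "n"]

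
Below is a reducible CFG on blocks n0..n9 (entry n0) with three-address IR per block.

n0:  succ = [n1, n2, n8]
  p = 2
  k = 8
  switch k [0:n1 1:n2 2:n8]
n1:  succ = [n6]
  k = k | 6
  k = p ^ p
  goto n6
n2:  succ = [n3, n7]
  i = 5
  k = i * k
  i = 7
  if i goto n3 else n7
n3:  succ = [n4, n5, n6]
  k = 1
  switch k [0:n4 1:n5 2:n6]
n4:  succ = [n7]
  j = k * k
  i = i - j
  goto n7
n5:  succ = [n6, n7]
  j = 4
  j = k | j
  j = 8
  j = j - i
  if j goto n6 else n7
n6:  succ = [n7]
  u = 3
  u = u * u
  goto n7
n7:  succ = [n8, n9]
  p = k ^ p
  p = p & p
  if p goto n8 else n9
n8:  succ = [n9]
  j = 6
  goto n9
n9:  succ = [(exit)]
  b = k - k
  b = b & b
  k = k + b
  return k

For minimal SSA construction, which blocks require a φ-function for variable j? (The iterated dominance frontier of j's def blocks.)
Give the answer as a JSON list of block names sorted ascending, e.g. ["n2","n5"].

idom tree: n1←n0 n2←n0 n3←n2 n4←n3 n5←n3 n6←n0 n7←n0 n8←n0 n9←n0
Dom∩ at merges:
  n6: preds {n1,n3,n5}: {n0,n1} ∩ {n0,n2,n3} ∩ {n0,n2,n3,n5} = {n0}; idom=n0
  n7: preds {n2,n4,n5,n6}: {n0,n2} ∩ {n0,n2,n3,n4} ∩ {n0,n2,n3,n5} ∩ {n0,n6} = {n0}; idom=n0
  n8: preds {n0,n7}: {n0} ∩ {n0,n7} = {n0}; idom=n0
  n9: preds {n7,n8}: {n0,n7} ∩ {n0,n8} = {n0}; idom=n0

DF walk-up:
  n6←n1: walk n1 to n0
  n6←n3: walk n3→n2 to n0
  n6←n5: walk n5→n3→n2 to n0
  n7←n2: walk n2 to n0
  n7←n4: walk n4→n3→n2 to n0
  n7←n5: walk n5→n3→n2 to n0
  n7←n6: walk n6 to n0
  n8←n0: walk · to n0
  n8←n7: walk n7 to n0
  n9←n7: walk n7 to n0
  n9←n8: walk n8 to n0
  n0 → ∅
  n1 → {n6}
  n2 → {n6,n7}
  n3 → {n6,n7}
  n4 → {n7}
  n5 → {n6,n7}
  n6 → {n7}
  n7 → {n8,n9}
  n8 → {n9}
  n9 → ∅

φ for j: defs {n4,n5,n8}
  DF⁺ = {n6,n7,n8,n9}

Answer: ["n6", "n7", "n8", "n9"]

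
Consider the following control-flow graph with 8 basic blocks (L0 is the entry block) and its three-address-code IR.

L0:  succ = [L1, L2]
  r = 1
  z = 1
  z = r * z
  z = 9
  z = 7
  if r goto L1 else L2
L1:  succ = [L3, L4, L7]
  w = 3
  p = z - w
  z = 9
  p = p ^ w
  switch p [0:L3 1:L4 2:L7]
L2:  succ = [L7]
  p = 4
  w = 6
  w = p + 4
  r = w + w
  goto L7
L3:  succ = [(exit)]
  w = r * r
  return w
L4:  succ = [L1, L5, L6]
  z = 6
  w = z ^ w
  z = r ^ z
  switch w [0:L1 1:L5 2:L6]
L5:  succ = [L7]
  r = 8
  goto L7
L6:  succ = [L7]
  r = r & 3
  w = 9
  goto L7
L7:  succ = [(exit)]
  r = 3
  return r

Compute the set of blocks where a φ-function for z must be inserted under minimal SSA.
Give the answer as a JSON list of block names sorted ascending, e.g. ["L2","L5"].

idom tree: L1←L0 L2←L0 L3←L1 L4←L1 L5←L4 L6←L4 L7←L0
Dom∩ at merges:
  L1: preds {L0,L4}: {L0} ∩ {L0,L1,L4} = {L0}; idom=L0
  L7: preds {L1,L2,L5,L6}: {L0,L1} ∩ {L0,L2} ∩ {L0,L1,L4,L5} ∩ {L0,L1,L4,L6} = {L0}; idom=L0

DF derivation:
  join L1 pred L0: · stop@L0
  join L1 pred L4: L4→L1 stop@L0
  join L7 pred L1: L1 stop@L0
  join L7 pred L2: L2 stop@L0
  join L7 pred L5: L5→L4→L1 stop@L0
  join L7 pred L6: L6→L4→L1 stop@L0
  DF(L0)=∅
  DF(L1)={L1,L7}
  DF(L2)={L7}
  DF(L3)=∅
  DF(L4)={L1,L7}
  DF(L5)={L7}
  DF(L6)={L7}
  DF(L7)=∅

φ for z: defs {L0,L1,L4}
  DF⁺ = {L1,L7}

Answer: ["L1", "L7"]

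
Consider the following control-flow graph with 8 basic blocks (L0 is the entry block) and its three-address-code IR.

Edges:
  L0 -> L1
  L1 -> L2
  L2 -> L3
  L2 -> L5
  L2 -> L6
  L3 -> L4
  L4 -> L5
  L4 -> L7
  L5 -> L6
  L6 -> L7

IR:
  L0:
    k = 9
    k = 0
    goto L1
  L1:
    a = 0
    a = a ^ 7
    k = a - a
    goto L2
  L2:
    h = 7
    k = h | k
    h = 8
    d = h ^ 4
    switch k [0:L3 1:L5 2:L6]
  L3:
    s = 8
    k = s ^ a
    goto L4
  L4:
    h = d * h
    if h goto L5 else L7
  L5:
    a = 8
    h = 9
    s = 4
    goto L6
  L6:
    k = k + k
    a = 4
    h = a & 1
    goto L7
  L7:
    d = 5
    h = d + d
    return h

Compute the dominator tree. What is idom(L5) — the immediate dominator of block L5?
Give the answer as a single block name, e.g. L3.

Answer: L2

Derivation:
idom tree: L1←L0 L2←L1 L3←L2 L4←L3 L5←L2 L6←L2 L7←L2
Join-block Dom:
  L5: preds {L2,L4}: {L0,L1,L2} ∩ {L0,L1,L2,L3,L4} = {L0,L1,L2}; idom=L2
  L6: preds {L2,L5}: {L0,L1,L2} ∩ {L0,L1,L2,L5} = {L0,L1,L2}; idom=L2
  L7: preds {L4,L6}: {L0,L1,L2,L3,L4} ∩ {L0,L1,L2,L6} = {L0,L1,L2}; idom=L2

idom(L5) = L2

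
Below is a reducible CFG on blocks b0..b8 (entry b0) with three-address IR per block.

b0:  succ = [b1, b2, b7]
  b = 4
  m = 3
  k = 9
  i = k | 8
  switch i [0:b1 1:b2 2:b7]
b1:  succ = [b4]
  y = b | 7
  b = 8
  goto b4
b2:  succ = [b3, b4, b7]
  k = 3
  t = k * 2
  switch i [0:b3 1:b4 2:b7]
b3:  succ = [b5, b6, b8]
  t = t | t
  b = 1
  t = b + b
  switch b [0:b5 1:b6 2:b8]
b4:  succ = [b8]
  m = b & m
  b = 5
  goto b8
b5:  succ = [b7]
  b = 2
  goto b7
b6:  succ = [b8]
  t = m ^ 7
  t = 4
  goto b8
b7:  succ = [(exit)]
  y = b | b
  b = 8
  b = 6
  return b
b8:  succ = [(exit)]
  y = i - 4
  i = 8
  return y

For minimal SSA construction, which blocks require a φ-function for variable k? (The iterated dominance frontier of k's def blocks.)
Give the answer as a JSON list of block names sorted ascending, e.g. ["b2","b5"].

idom tree: b1←b0 b2←b0 b3←b2 b4←b0 b5←b3 b6←b3 b7←b0 b8←b0
Dom at joins:
  b4: preds {b1,b2}: {b0,b1} ∩ {b0,b2} = {b0}; idom=b0
  b7: preds {b0,b2,b5}: {b0} ∩ {b0,b2} ∩ {b0,b2,b3,b5} = {b0}; idom=b0
  b8: preds {b3,b4,b6}: {b0,b2,b3} ∩ {b0,b4} ∩ {b0,b2,b3,b6} = {b0}; idom=b0

DF derivation:
  join b4 pred b1: b1 stop@b0
  join b4 pred b2: b2 stop@b0
  join b7 pred b0: · stop@b0
  join b7 pred b2: b2 stop@b0
  join b7 pred b5: b5→b3→b2 stop@b0
  join b8 pred b3: b3→b2 stop@b0
  join b8 pred b4: b4 stop@b0
  join b8 pred b6: b6→b3→b2 stop@b0
  b0 → ∅
  b1 → {b4}
  b2 → {b4,b7,b8}
  b3 → {b7,b8}
  b4 → {b8}
  b5 → {b7}
  b6 → {b8}
  b7 → ∅
  b8 → ∅

φ for k: defs {b0,b2}
  DF⁺ = {b4,b7,b8}

Answer: ["b4", "b7", "b8"]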